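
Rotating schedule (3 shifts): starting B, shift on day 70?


Shift B

Shifts: A, B, C
Start: B (index 1)
Day 70: (1 + 70 - 1) mod 3
= 70 mod 3
= 1
Index 1 → shift B


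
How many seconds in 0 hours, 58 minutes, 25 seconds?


3505 seconds

Hours: 0 × 3600 = 0
Minutes: 58 × 60 = 3480
Seconds: 25
Total = 0 + 3480 + 25 = 3505


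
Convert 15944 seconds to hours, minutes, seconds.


4h 25m 44s

Hours: 15944 ÷ 3600 = 4 remainder 1544
Minutes: 1544 ÷ 60 = 25 remainder 44
Seconds: 44


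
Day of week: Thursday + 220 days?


Sunday

Start: Thursday (index 3)
(3 + 220) mod 7
= 223 mod 7
= 6
Index 6 → Sunday


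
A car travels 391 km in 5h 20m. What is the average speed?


73.3 km/h

Distance: 391 km
Time: 5h 20m = 320 min = 320/60 = 16/3 hours
Speed = 391 ÷ (16/3) = 391 × 3 / 16 = 1173/16 ≈ 73.3 km/h


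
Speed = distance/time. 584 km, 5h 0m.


116.8 km/h

Distance: 584 km
Time: 5 hours
Speed = 584 / 5 = 116.8 km/h


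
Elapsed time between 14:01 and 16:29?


End time in minutes: 16×60 + 29 = 989
Start time in minutes: 14×60 + 1 = 841
Difference = 989 - 841 = 148 minutes
= 2 hours 28 minutes

2h 28m


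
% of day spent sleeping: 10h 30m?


43.8%

Time: 630 minutes
Day: 1440 minutes
Percentage = (630/1440) × 100 ≈ 43.8%


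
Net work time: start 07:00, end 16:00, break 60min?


8h 0m (480 minutes)

Total time = (16×60+0) - (7×60+0)
= 960 - 420 = 540 min
Minus break: 540 - 60 = 480 min
= 8h 0m


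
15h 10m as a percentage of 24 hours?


0.6319 (63.19%)

Total minutes: 15×60 + 10 = 910
Day = 24×60 = 1440 minutes
Fraction = 910/1440 ≈ 0.6319
As a percentage: 910/1440 × 100 ≈ 63.19%


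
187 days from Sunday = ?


Start: Sunday (index 6)
(6 + 187) mod 7
= 193 mod 7
= 4
Index 4 → Friday

Friday


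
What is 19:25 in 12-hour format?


Hour: 19
19 - 12 = 7 → PM

7:25 PM


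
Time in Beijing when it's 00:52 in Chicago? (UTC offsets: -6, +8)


14:52

Time difference = UTC+8 - UTC-6 = +14 hours
New hour = (0 + 14) mod 24
= 14 mod 24 = 14
Minutes unchanged → 14:52


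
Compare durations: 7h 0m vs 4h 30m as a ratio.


Duration 1: 420 minutes
Duration 2: 270 minutes
Ratio = 420:270
GCD = 30
Simplified = 14:9
As a decimal: 14/9 ≈ 1.56

14:9 (1.56)


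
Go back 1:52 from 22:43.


20:51

Start: 1363 minutes from midnight
Subtract: 112 minutes
Remaining: 1363 - 112 = 1251
Hours: 20, Minutes: 51


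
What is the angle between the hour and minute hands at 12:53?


Hour hand (12 ≡ 0 on the dial): 0×30 + 53×0.5 = 26.5°
Minute hand = 53×6 = 318°
Difference = |26.5 - 318| = 291.5°
Since > 180°: 360 - 291.5 = 68.5°

68.5°


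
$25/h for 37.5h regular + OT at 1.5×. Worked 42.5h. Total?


Regular: 37.5h × $25 = $937.50
Overtime: 42.5 - 37.5 = 5.0h
OT pay: 5.0h × $25 × 1.5 = $187.50
Total = $937.50 + $187.50 = $1125.00

$1125.00


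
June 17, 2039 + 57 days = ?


August 13, 2039

Start: June 17, 2039
Add 57 days
June 17 → July 1: 30 - 17 + 1 = 14 days (57 - 14 = 43 left)
July 1 → August 1: 31 - 1 + 1 = 31 days (43 - 31 = 12 left)
August 1 + 12 = August 13, 2039


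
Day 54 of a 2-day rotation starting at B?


Shifts: A, B
Start: B (index 1)
Day 54: (1 + 54 - 1) mod 2
= 54 mod 2
= 0
Index 0 → shift A

Shift A


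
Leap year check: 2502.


Rules: divisible by 4 AND (not by 100 OR by 400)
2502 ÷ 4 = 625 remainder 2 → not divisible by 4
Not divisible by 4 → not a leap year

No


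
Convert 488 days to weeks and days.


69 weeks 5 days

Weeks: 488 ÷ 7 = 69 remainder 5


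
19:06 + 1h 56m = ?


Start: 1146 minutes from midnight
Add: 116 minutes
Total: 1262 minutes
Hours: 1262 ÷ 60 = 21 remainder 2

21:02


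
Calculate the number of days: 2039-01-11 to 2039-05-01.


110 days

From January 11, 2039 to May 1, 2039
Rest of January 2039: 31 - 11 = 20
Full months: February 2039 28, March 31, April 30
Days into May 2039: 1
Total = 20 + 28 + 31 + 30 + 1 = 110 days


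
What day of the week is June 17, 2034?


Zeller's congruence:
q=17, m=6, k=34, j=20
h = (17 + ⌊13×7/5⌋ + 34 + ⌊34/4⌋ + ⌊20/4⌋ - 2×20) mod 7
= (17 + 18 + 34 + 8 + 5 - 40) mod 7
= 42 mod 7 = 0
h=0 → Saturday

Saturday


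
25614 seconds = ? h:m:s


7h 6m 54s

Hours: 25614 ÷ 3600 = 7 remainder 414
Minutes: 414 ÷ 60 = 6 remainder 54
Seconds: 54


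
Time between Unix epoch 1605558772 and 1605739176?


Difference = 1605739176 - 1605558772 = 180404 seconds
In hours: 180404 / 3600 ≈ 50.1
In days: 180404 / 86400 ≈ 2.09

180404 seconds (50.1 hours / 2.09 days)


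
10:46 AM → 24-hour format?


10:46

Input: 10:46 AM
AM hour stays: 10


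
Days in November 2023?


Month: November (month 11)
November has 30 days

30 days


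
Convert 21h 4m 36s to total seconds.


Hours: 21 × 3600 = 75600
Minutes: 4 × 60 = 240
Seconds: 36
Total = 75600 + 240 + 36 = 75876

75876 seconds


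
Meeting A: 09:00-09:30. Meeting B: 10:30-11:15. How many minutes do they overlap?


Meeting A: 540-570 (in minutes from midnight)
Meeting B: 630-675
Overlap start = max(540, 630) = 630
Overlap end = min(570, 675) = 570
Overlap = max(0, 570 - 630) = 0 min

0 minutes


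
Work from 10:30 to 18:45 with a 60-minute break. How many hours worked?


7h 15m (435 minutes)

Total time = (18×60+45) - (10×60+30)
= 1125 - 630 = 495 min
Minus break: 495 - 60 = 435 min
= 7h 15m


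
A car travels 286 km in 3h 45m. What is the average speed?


76.3 km/h

Distance: 286 km
Time: 3h 45m = 225 min = 225/60 = 15/4 hours
Speed = 286 ÷ (15/4) = 286 × 4 / 15 = 1144/15 ≈ 76.3 km/h


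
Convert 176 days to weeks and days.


25 weeks 1 days

Weeks: 176 ÷ 7 = 25 remainder 1


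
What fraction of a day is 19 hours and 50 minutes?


Total minutes: 19×60 + 50 = 1190
Day = 24×60 = 1440 minutes
Fraction = 1190/1440 ≈ 0.8264
As a percentage: 1190/1440 × 100 ≈ 82.64%

0.8264 (82.64%)


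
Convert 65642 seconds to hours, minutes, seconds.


Hours: 65642 ÷ 3600 = 18 remainder 842
Minutes: 842 ÷ 60 = 14 remainder 2
Seconds: 2

18h 14m 2s


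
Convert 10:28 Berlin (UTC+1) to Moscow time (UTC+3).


12:28

Time difference = UTC+3 - UTC+1 = +2 hours
New hour = (10 + 2) mod 24
= 12 mod 24 = 12
Minutes unchanged → 12:28


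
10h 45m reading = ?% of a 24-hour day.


44.8%

Time: 645 minutes
Day: 1440 minutes
Percentage = (645/1440) × 100 ≈ 44.8%


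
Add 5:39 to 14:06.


19:45

Start: 846 minutes from midnight
Add: 339 minutes
Total: 1185 minutes
Hours: 1185 ÷ 60 = 19 remainder 45


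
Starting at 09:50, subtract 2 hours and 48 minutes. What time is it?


07:02

Start: 590 minutes from midnight
Subtract: 168 minutes
Remaining: 590 - 168 = 422
Hours: 7, Minutes: 2


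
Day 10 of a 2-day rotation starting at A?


Shifts: A, B
Start: A (index 0)
Day 10: (0 + 10 - 1) mod 2
= 9 mod 2
= 1
Index 1 → shift B

Shift B


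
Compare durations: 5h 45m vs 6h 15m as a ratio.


Duration 1: 345 minutes
Duration 2: 375 minutes
Ratio = 345:375
GCD = 15
Simplified = 23:25
As a decimal: 23/25 = 0.92

23:25 (0.92)


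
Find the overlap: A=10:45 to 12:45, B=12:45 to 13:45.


0 minutes

Meeting A: 645-765 (in minutes from midnight)
Meeting B: 765-825
Overlap start = max(645, 765) = 765
Overlap end = min(765, 825) = 765
Overlap = max(0, 765 - 765) = 0 min


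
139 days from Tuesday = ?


Start: Tuesday (index 1)
(1 + 139) mod 7
= 140 mod 7
= 0
Index 0 → Monday

Monday


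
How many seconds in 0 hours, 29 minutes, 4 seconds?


1744 seconds

Hours: 0 × 3600 = 0
Minutes: 29 × 60 = 1740
Seconds: 4
Total = 0 + 1740 + 4 = 1744


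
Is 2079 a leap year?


No

Rules: divisible by 4 AND (not by 100 OR by 400)
2079 ÷ 4 = 519 remainder 3 → not divisible by 4
Not divisible by 4 → not a leap year


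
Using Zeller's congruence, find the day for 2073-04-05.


Zeller's congruence:
q=5, m=4, k=73, j=20
h = (5 + ⌊13×5/5⌋ + 73 + ⌊73/4⌋ + ⌊20/4⌋ - 2×20) mod 7
= (5 + 13 + 73 + 18 + 5 - 40) mod 7
= 74 mod 7 = 4
h=4 → Wednesday

Wednesday


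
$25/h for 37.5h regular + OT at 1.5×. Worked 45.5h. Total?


$1237.50

Regular: 37.5h × $25 = $937.50
Overtime: 45.5 - 37.5 = 8.0h
OT pay: 8.0h × $25 × 1.5 = $300.00
Total = $937.50 + $300.00 = $1237.50


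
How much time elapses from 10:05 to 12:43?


End time in minutes: 12×60 + 43 = 763
Start time in minutes: 10×60 + 5 = 605
Difference = 763 - 605 = 158 minutes
= 2 hours 38 minutes

2h 38m


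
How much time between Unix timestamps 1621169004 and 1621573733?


404729 seconds (112.4 hours / 4.68 days)

Difference = 1621573733 - 1621169004 = 404729 seconds
In hours: 404729 / 3600 ≈ 112.4
In days: 404729 / 86400 ≈ 4.68


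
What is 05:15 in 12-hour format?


5:15 AM

Hour: 5
5 < 12 → AM


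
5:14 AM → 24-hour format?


Input: 5:14 AM
AM hour stays: 5

05:14


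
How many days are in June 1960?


Month: June (month 6)
June has 30 days

30 days


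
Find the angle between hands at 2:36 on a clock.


Hour hand = 2×30 + 36×0.5 = 78.0°
Minute hand = 36×6 = 216°
Difference = |78.0 - 216| = 138.0°

138.0°


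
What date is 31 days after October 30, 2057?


November 30, 2057

Start: October 30, 2057
Add 31 days
October 30 → November 1: 31 - 30 + 1 = 2 days (31 - 2 = 29 left)
November 1 + 29 = November 30, 2057


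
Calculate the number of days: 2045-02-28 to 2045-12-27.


From February 28, 2045 to December 27, 2045
Rest of February 2045: 28 - 28 = 0
Full months: March 31, April 30, May 31, June 30, July 31, August 31, September 30, October 31, November 30
Days into December 2045: 27
Total = 0 + 31 + 30 + 31 + 30 + 31 + 31 + 30 + 31 + 30 + 27 = 302 days

302 days


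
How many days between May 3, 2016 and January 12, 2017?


From May 3, 2016 to January 12, 2017
Rest of May 2016: 31 - 3 = 28
Full months: June 30, July 31, August 31, September 30, October 31, November 30, December 31
Days into January 2017: 12
Total = 28 + 30 + 31 + 31 + 30 + 31 + 30 + 31 + 12 = 254 days

254 days


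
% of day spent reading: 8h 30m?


35.4%

Time: 510 minutes
Day: 1440 minutes
Percentage = (510/1440) × 100 ≈ 35.4%


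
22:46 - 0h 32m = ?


22:14

Start: 1366 minutes from midnight
Subtract: 32 minutes
Remaining: 1366 - 32 = 1334
Hours: 22, Minutes: 14


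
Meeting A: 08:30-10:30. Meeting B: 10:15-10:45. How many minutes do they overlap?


Meeting A: 510-630 (in minutes from midnight)
Meeting B: 615-645
Overlap start = max(510, 615) = 615
Overlap end = min(630, 645) = 630
Overlap = max(0, 630 - 615) = 15 min

15 minutes


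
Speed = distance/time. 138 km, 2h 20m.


59.1 km/h

Distance: 138 km
Time: 2h 20m = 140 min = 140/60 = 7/3 hours
Speed = 138 ÷ (7/3) = 138 × 3 / 7 = 414/7 ≈ 59.1 km/h


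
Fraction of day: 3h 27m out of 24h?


Total minutes: 3×60 + 27 = 207
Day = 24×60 = 1440 minutes
Fraction = 207/1440 ≈ 0.1438
As a percentage: 207/1440 × 100 ≈ 14.38%

0.1438 (14.38%)


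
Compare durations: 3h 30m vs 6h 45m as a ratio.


Duration 1: 210 minutes
Duration 2: 405 minutes
Ratio = 210:405
GCD = 15
Simplified = 14:27
As a decimal: 14/27 ≈ 0.52

14:27 (0.52)


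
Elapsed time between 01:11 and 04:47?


End time in minutes: 4×60 + 47 = 287
Start time in minutes: 1×60 + 11 = 71
Difference = 287 - 71 = 216 minutes
= 3 hours 36 minutes

3h 36m


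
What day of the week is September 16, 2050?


Friday

Zeller's congruence:
q=16, m=9, k=50, j=20
h = (16 + ⌊13×10/5⌋ + 50 + ⌊50/4⌋ + ⌊20/4⌋ - 2×20) mod 7
= (16 + 26 + 50 + 12 + 5 - 40) mod 7
= 69 mod 7 = 6
h=6 → Friday


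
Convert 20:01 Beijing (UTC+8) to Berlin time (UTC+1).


Time difference = UTC+1 - UTC+8 = -7 hours
New hour = (20 -7) mod 24
= 13 mod 24 = 13
Minutes unchanged → 13:01

13:01


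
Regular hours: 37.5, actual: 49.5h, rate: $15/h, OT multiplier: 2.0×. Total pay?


$922.50

Regular: 37.5h × $15 = $562.50
Overtime: 49.5 - 37.5 = 12.0h
OT pay: 12.0h × $15 × 2.0 = $360.00
Total = $562.50 + $360.00 = $922.50


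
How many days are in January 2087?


31 days

Month: January (month 1)
January has 31 days


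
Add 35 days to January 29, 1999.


March 5, 1999

Start: January 29, 1999
Add 35 days
January 29 → February 1: 31 - 29 + 1 = 3 days (35 - 3 = 32 left)
February 1 → March 1: 28 - 1 + 1 = 28 days (32 - 28 = 4 left)
March 1 + 4 = March 5, 1999


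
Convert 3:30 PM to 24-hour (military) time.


Input: 3:30 PM
PM: 3 + 12 = 15

15:30


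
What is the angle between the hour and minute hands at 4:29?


Hour hand = 4×30 + 29×0.5 = 134.5°
Minute hand = 29×6 = 174°
Difference = |134.5 - 174| = 39.5°

39.5°


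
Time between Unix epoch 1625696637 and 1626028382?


331745 seconds (92.2 hours / 3.84 days)

Difference = 1626028382 - 1625696637 = 331745 seconds
In hours: 331745 / 3600 ≈ 92.2
In days: 331745 / 86400 ≈ 3.84


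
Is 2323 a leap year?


No

Rules: divisible by 4 AND (not by 100 OR by 400)
2323 ÷ 4 = 580 remainder 3 → not divisible by 4
Not divisible by 4 → not a leap year


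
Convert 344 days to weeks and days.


Weeks: 344 ÷ 7 = 49 remainder 1

49 weeks 1 days


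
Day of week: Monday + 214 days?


Start: Monday (index 0)
(0 + 214) mod 7
= 214 mod 7
= 4
Index 4 → Friday

Friday


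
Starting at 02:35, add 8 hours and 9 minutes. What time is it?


10:44

Start: 155 minutes from midnight
Add: 489 minutes
Total: 644 minutes
Hours: 644 ÷ 60 = 10 remainder 44


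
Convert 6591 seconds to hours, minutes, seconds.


1h 49m 51s

Hours: 6591 ÷ 3600 = 1 remainder 2991
Minutes: 2991 ÷ 60 = 49 remainder 51
Seconds: 51


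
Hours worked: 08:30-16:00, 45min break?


6h 45m (405 minutes)

Total time = (16×60+0) - (8×60+30)
= 960 - 510 = 450 min
Minus break: 450 - 45 = 405 min
= 6h 45m


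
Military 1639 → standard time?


4:39 PM

Hour: 16
16 - 12 = 4 → PM


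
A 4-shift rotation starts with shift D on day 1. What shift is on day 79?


Shifts: A, B, C, D
Start: D (index 3)
Day 79: (3 + 79 - 1) mod 4
= 81 mod 4
= 1
Index 1 → shift B

Shift B


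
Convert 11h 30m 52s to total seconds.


41452 seconds

Hours: 11 × 3600 = 39600
Minutes: 30 × 60 = 1800
Seconds: 52
Total = 39600 + 1800 + 52 = 41452


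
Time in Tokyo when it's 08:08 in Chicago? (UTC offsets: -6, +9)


23:08

Time difference = UTC+9 - UTC-6 = +15 hours
New hour = (8 + 15) mod 24
= 23 mod 24 = 23
Minutes unchanged → 23:08


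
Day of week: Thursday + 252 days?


Start: Thursday (index 3)
(3 + 252) mod 7
= 255 mod 7
= 3
Index 3 → Thursday

Thursday


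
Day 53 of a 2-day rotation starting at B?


Shift B

Shifts: A, B
Start: B (index 1)
Day 53: (1 + 53 - 1) mod 2
= 53 mod 2
= 1
Index 1 → shift B


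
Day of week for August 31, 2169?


Thursday

Zeller's congruence:
q=31, m=8, k=69, j=21
h = (31 + ⌊13×9/5⌋ + 69 + ⌊69/4⌋ + ⌊21/4⌋ - 2×21) mod 7
= (31 + 23 + 69 + 17 + 5 - 42) mod 7
= 103 mod 7 = 5
h=5 → Thursday


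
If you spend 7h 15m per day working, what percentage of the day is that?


30.2%

Time: 435 minutes
Day: 1440 minutes
Percentage = (435/1440) × 100 ≈ 30.2%


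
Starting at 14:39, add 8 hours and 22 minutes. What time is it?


23:01

Start: 879 minutes from midnight
Add: 502 minutes
Total: 1381 minutes
Hours: 1381 ÷ 60 = 23 remainder 1


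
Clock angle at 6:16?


Hour hand = 6×30 + 16×0.5 = 188.0°
Minute hand = 16×6 = 96°
Difference = |188.0 - 96| = 92.0°

92.0°


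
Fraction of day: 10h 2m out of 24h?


0.4181 (41.81%)

Total minutes: 10×60 + 2 = 602
Day = 24×60 = 1440 minutes
Fraction = 602/1440 ≈ 0.4181
As a percentage: 602/1440 × 100 ≈ 41.81%


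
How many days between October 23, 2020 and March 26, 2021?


From October 23, 2020 to March 26, 2021
Rest of October 2020: 31 - 23 = 8
Full months: November 30, December 31, January 31, February 2021 28
Days into March 2021: 26
Total = 8 + 30 + 31 + 31 + 28 + 26 = 154 days

154 days


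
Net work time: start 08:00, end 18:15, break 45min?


9h 30m (570 minutes)

Total time = (18×60+15) - (8×60+0)
= 1095 - 480 = 615 min
Minus break: 615 - 45 = 570 min
= 9h 30m


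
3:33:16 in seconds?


Hours: 3 × 3600 = 10800
Minutes: 33 × 60 = 1980
Seconds: 16
Total = 10800 + 1980 + 16 = 12796

12796 seconds


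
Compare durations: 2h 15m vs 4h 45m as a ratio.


Duration 1: 135 minutes
Duration 2: 285 minutes
Ratio = 135:285
GCD = 15
Simplified = 9:19
As a decimal: 9/19 ≈ 0.47

9:19 (0.47)


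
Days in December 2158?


Month: December (month 12)
December has 31 days

31 days


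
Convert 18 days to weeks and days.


Weeks: 18 ÷ 7 = 2 remainder 4

2 weeks 4 days


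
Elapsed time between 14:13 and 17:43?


3h 30m

End time in minutes: 17×60 + 43 = 1063
Start time in minutes: 14×60 + 13 = 853
Difference = 1063 - 853 = 210 minutes
= 3 hours 30 minutes


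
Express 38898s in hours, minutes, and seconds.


10h 48m 18s

Hours: 38898 ÷ 3600 = 10 remainder 2898
Minutes: 2898 ÷ 60 = 48 remainder 18
Seconds: 18


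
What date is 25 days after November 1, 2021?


Start: November 1, 2021
Add 25 days
November 1 + 25 = November 26, 2021

November 26, 2021


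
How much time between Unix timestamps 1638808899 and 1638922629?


Difference = 1638922629 - 1638808899 = 113730 seconds
In hours: 113730 / 3600 ≈ 31.6
In days: 113730 / 86400 ≈ 1.32

113730 seconds (31.6 hours / 1.32 days)


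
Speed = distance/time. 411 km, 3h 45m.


109.6 km/h

Distance: 411 km
Time: 3h 45m = 225 min = 225/60 = 15/4 hours
Speed = 411 ÷ (15/4) = 411 × 4 / 15 = 1644/15 = 109.6 km/h


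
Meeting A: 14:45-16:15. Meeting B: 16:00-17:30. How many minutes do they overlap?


15 minutes

Meeting A: 885-975 (in minutes from midnight)
Meeting B: 960-1050
Overlap start = max(885, 960) = 960
Overlap end = min(975, 1050) = 975
Overlap = max(0, 975 - 960) = 15 min


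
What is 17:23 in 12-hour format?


5:23 PM

Hour: 17
17 - 12 = 5 → PM


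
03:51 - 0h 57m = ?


Start: 231 minutes from midnight
Subtract: 57 minutes
Remaining: 231 - 57 = 174
Hours: 2, Minutes: 54

02:54


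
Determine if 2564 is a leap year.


Yes

Rules: divisible by 4 AND (not by 100 OR by 400)
2564 ÷ 4 = 641 exactly → divisible by 4
2564 ÷ 100 = 25 remainder 64 → not divisible by 100
Divisible by 4 but not by 100 → leap year


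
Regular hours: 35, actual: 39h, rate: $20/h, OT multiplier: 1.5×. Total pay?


$820.00

Regular: 35h × $20 = $700.00
Overtime: 39 - 35 = 4h
OT pay: 4h × $20 × 1.5 = $120.00
Total = $700.00 + $120.00 = $820.00


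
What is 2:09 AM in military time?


Input: 2:09 AM
AM hour stays: 2

02:09


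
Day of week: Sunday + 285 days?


Start: Sunday (index 6)
(6 + 285) mod 7
= 291 mod 7
= 4
Index 4 → Friday

Friday


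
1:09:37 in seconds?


Hours: 1 × 3600 = 3600
Minutes: 9 × 60 = 540
Seconds: 37
Total = 3600 + 540 + 37 = 4177

4177 seconds


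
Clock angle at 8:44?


2.0°

Hour hand = 8×30 + 44×0.5 = 262.0°
Minute hand = 44×6 = 264°
Difference = |262.0 - 264| = 2.0°


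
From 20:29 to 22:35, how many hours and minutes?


2h 6m

End time in minutes: 22×60 + 35 = 1355
Start time in minutes: 20×60 + 29 = 1229
Difference = 1355 - 1229 = 126 minutes
= 2 hours 6 minutes


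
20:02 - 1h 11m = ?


18:51

Start: 1202 minutes from midnight
Subtract: 71 minutes
Remaining: 1202 - 71 = 1131
Hours: 18, Minutes: 51


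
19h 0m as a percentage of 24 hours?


0.7917 (79.17%)

Total minutes: 19×60 + 0 = 1140
Day = 24×60 = 1440 minutes
Fraction = 1140/1440 ≈ 0.7917
As a percentage: 1140/1440 × 100 ≈ 79.17%


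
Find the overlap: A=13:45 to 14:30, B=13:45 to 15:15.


45 minutes

Meeting A: 825-870 (in minutes from midnight)
Meeting B: 825-915
Overlap start = max(825, 825) = 825
Overlap end = min(870, 915) = 870
Overlap = max(0, 870 - 825) = 45 min


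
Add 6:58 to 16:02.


23:00

Start: 962 minutes from midnight
Add: 418 minutes
Total: 1380 minutes
Hours: 1380 ÷ 60 = 23 remainder 0


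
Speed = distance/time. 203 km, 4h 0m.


Distance: 203 km
Time: 4 hours
Speed = 203 / 4 ≈ 50.8 km/h

50.8 km/h


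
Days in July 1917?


Month: July (month 7)
July has 31 days

31 days


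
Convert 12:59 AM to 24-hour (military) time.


00:59

Input: 12:59 AM
12 AM → 00 (midnight)


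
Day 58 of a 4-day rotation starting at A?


Shift B

Shifts: A, B, C, D
Start: A (index 0)
Day 58: (0 + 58 - 1) mod 4
= 57 mod 4
= 1
Index 1 → shift B


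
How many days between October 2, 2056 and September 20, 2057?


353 days

From October 2, 2056 to September 20, 2057
Rest of October 2056: 31 - 2 = 29
Full months: November 30, December 31, January 31, February 2057 28, March 31, April 30, May 31, June 30, July 31, August 31
Days into September 2057: 20
Total = 29 + 30 + 31 + 31 + 28 + 31 + 30 + 31 + 30 + 31 + 31 + 20 = 353 days


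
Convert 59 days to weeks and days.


Weeks: 59 ÷ 7 = 8 remainder 3

8 weeks 3 days


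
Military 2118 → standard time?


Hour: 21
21 - 12 = 9 → PM

9:18 PM


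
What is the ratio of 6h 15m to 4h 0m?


Duration 1: 375 minutes
Duration 2: 240 minutes
Ratio = 375:240
GCD = 15
Simplified = 25:16
As a decimal: 25/16 ≈ 1.56

25:16 (1.56)


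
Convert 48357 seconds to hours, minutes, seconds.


13h 25m 57s

Hours: 48357 ÷ 3600 = 13 remainder 1557
Minutes: 1557 ÷ 60 = 25 remainder 57
Seconds: 57


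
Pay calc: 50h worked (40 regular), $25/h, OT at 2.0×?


Regular: 40h × $25 = $1000.00
Overtime: 50 - 40 = 10h
OT pay: 10h × $25 × 2.0 = $500.00
Total = $1000.00 + $500.00 = $1500.00

$1500.00


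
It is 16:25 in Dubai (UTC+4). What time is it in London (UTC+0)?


Time difference = UTC+0 - UTC+4 = -4 hours
New hour = (16 -4) mod 24
= 12 mod 24 = 12
Minutes unchanged → 12:25

12:25


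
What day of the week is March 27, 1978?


Monday

Zeller's congruence:
q=27, m=3, k=78, j=19
h = (27 + ⌊13×4/5⌋ + 78 + ⌊78/4⌋ + ⌊19/4⌋ - 2×19) mod 7
= (27 + 10 + 78 + 19 + 4 - 38) mod 7
= 100 mod 7 = 2
h=2 → Monday


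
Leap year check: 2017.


Rules: divisible by 4 AND (not by 100 OR by 400)
2017 ÷ 4 = 504 remainder 1 → not divisible by 4
Not divisible by 4 → not a leap year

No


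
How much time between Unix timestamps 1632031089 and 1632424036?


Difference = 1632424036 - 1632031089 = 392947 seconds
In hours: 392947 / 3600 ≈ 109.2
In days: 392947 / 86400 ≈ 4.55

392947 seconds (109.2 hours / 4.55 days)


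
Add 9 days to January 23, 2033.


February 1, 2033

Start: January 23, 2033
Add 9 days
January 23 → February 1: 31 - 23 + 1 = 9 days (9 - 9 = 0 left)
Land exactly on February 1, 2033


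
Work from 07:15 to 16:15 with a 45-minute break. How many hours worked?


Total time = (16×60+15) - (7×60+15)
= 975 - 435 = 540 min
Minus break: 540 - 45 = 495 min
= 8h 15m

8h 15m (495 minutes)


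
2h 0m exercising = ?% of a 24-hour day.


Time: 120 minutes
Day: 1440 minutes
Percentage = (120/1440) × 100 ≈ 8.3%

8.3%


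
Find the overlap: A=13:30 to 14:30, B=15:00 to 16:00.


0 minutes

Meeting A: 810-870 (in minutes from midnight)
Meeting B: 900-960
Overlap start = max(810, 900) = 900
Overlap end = min(870, 960) = 870
Overlap = max(0, 870 - 900) = 0 min


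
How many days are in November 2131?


Month: November (month 11)
November has 30 days

30 days


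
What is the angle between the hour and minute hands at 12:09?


49.5°

Hour hand (12 ≡ 0 on the dial): 0×30 + 9×0.5 = 4.5°
Minute hand = 9×6 = 54°
Difference = |4.5 - 54| = 49.5°


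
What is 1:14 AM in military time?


Input: 1:14 AM
AM hour stays: 1

01:14


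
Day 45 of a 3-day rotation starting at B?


Shifts: A, B, C
Start: B (index 1)
Day 45: (1 + 45 - 1) mod 3
= 45 mod 3
= 0
Index 0 → shift A

Shift A


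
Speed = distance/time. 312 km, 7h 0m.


Distance: 312 km
Time: 7 hours
Speed = 312 / 7 ≈ 44.6 km/h

44.6 km/h


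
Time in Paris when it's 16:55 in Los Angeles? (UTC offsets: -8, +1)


Time difference = UTC+1 - UTC-8 = +9 hours
New hour = (16 + 9) mod 24
= 25 mod 24 = 1
Minutes unchanged → 01:55; 25 ≥ 24 → next day

01:55 (next day)


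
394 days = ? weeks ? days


56 weeks 2 days

Weeks: 394 ÷ 7 = 56 remainder 2


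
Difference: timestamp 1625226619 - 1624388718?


837901 seconds (232.8 hours / 9.70 days)

Difference = 1625226619 - 1624388718 = 837901 seconds
In hours: 837901 / 3600 ≈ 232.8
In days: 837901 / 86400 ≈ 9.70


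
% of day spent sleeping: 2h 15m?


9.4%

Time: 135 minutes
Day: 1440 minutes
Percentage = (135/1440) × 100 ≈ 9.4%


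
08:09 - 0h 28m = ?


Start: 489 minutes from midnight
Subtract: 28 minutes
Remaining: 489 - 28 = 461
Hours: 7, Minutes: 41

07:41


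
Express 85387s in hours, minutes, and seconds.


Hours: 85387 ÷ 3600 = 23 remainder 2587
Minutes: 2587 ÷ 60 = 43 remainder 7
Seconds: 7

23h 43m 7s


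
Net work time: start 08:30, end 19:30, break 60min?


Total time = (19×60+30) - (8×60+30)
= 1170 - 510 = 660 min
Minus break: 660 - 60 = 600 min
= 10h 0m

10h 0m (600 minutes)


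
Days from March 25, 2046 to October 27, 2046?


216 days

From March 25, 2046 to October 27, 2046
Rest of March 2046: 31 - 25 = 6
Full months: April 30, May 31, June 30, July 31, August 31, September 30
Days into October 2046: 27
Total = 6 + 30 + 31 + 30 + 31 + 31 + 30 + 27 = 216 days


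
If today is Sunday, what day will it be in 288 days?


Start: Sunday (index 6)
(6 + 288) mod 7
= 294 mod 7
= 0
Index 0 → Monday

Monday


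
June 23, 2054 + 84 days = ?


September 15, 2054

Start: June 23, 2054
Add 84 days
June 23 → July 1: 30 - 23 + 1 = 8 days (84 - 8 = 76 left)
July 1 → August 1: 31 - 1 + 1 = 31 days (76 - 31 = 45 left)
August 1 → September 1: 31 - 1 + 1 = 31 days (45 - 31 = 14 left)
September 1 + 14 = September 15, 2054


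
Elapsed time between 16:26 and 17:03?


End time in minutes: 17×60 + 3 = 1023
Start time in minutes: 16×60 + 26 = 986
Difference = 1023 - 986 = 37 minutes
= 0 hours 37 minutes

0h 37m


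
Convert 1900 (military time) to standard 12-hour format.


7:00 PM

Hour: 19
19 - 12 = 7 → PM


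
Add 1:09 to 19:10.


Start: 1150 minutes from midnight
Add: 69 minutes
Total: 1219 minutes
Hours: 1219 ÷ 60 = 20 remainder 19

20:19


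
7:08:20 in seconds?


Hours: 7 × 3600 = 25200
Minutes: 8 × 60 = 480
Seconds: 20
Total = 25200 + 480 + 20 = 25700

25700 seconds


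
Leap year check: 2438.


No

Rules: divisible by 4 AND (not by 100 OR by 400)
2438 ÷ 4 = 609 remainder 2 → not divisible by 4
Not divisible by 4 → not a leap year


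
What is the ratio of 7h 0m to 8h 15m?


Duration 1: 420 minutes
Duration 2: 495 minutes
Ratio = 420:495
GCD = 15
Simplified = 28:33
As a decimal: 28/33 ≈ 0.85

28:33 (0.85)


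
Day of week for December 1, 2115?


Sunday

Zeller's congruence:
q=1, m=12, k=15, j=21
h = (1 + ⌊13×13/5⌋ + 15 + ⌊15/4⌋ + ⌊21/4⌋ - 2×21) mod 7
= (1 + 33 + 15 + 3 + 5 - 42) mod 7
= 15 mod 7 = 1
h=1 → Sunday


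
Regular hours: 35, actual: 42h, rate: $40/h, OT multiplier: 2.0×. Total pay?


$1960.00

Regular: 35h × $40 = $1400.00
Overtime: 42 - 35 = 7h
OT pay: 7h × $40 × 2.0 = $560.00
Total = $1400.00 + $560.00 = $1960.00


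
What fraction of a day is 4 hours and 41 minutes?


0.1951 (19.51%)

Total minutes: 4×60 + 41 = 281
Day = 24×60 = 1440 minutes
Fraction = 281/1440 ≈ 0.1951
As a percentage: 281/1440 × 100 ≈ 19.51%


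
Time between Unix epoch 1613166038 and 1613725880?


559842 seconds (155.5 hours / 6.48 days)

Difference = 1613725880 - 1613166038 = 559842 seconds
In hours: 559842 / 3600 ≈ 155.5
In days: 559842 / 86400 ≈ 6.48


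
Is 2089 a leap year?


No

Rules: divisible by 4 AND (not by 100 OR by 400)
2089 ÷ 4 = 522 remainder 1 → not divisible by 4
Not divisible by 4 → not a leap year


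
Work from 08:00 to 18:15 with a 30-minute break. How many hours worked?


9h 45m (585 minutes)

Total time = (18×60+15) - (8×60+0)
= 1095 - 480 = 615 min
Minus break: 615 - 30 = 585 min
= 9h 45m


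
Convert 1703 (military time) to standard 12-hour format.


Hour: 17
17 - 12 = 5 → PM

5:03 PM


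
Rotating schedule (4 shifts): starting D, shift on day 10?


Shift A

Shifts: A, B, C, D
Start: D (index 3)
Day 10: (3 + 10 - 1) mod 4
= 12 mod 4
= 0
Index 0 → shift A


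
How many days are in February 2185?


Month: February (month 2)
February: 28 or 29 (leap year)
2185 leap year? No

28 days


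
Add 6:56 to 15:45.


Start: 945 minutes from midnight
Add: 416 minutes
Total: 1361 minutes
Hours: 1361 ÷ 60 = 22 remainder 41

22:41


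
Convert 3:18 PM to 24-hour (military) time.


15:18

Input: 3:18 PM
PM: 3 + 12 = 15


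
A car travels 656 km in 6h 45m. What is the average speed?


Distance: 656 km
Time: 6h 45m = 405 min = 405/60 = 27/4 hours
Speed = 656 ÷ (27/4) = 656 × 4 / 27 = 2624/27 ≈ 97.2 km/h

97.2 km/h


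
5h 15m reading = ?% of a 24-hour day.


Time: 315 minutes
Day: 1440 minutes
Percentage = (315/1440) × 100 ≈ 21.9%

21.9%


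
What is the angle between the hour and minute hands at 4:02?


Hour hand = 4×30 + 2×0.5 = 121.0°
Minute hand = 2×6 = 12°
Difference = |121.0 - 12| = 109.0°

109.0°


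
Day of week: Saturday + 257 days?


Start: Saturday (index 5)
(5 + 257) mod 7
= 262 mod 7
= 3
Index 3 → Thursday

Thursday


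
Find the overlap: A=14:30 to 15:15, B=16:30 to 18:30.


0 minutes

Meeting A: 870-915 (in minutes from midnight)
Meeting B: 990-1110
Overlap start = max(870, 990) = 990
Overlap end = min(915, 1110) = 915
Overlap = max(0, 915 - 990) = 0 min


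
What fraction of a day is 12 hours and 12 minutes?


0.5083 (50.83%)

Total minutes: 12×60 + 12 = 732
Day = 24×60 = 1440 minutes
Fraction = 732/1440 ≈ 0.5083
As a percentage: 732/1440 × 100 ≈ 50.83%


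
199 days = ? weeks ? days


28 weeks 3 days

Weeks: 199 ÷ 7 = 28 remainder 3


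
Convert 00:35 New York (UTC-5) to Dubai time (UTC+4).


Time difference = UTC+4 - UTC-5 = +9 hours
New hour = (0 + 9) mod 24
= 9 mod 24 = 9
Minutes unchanged → 09:35

09:35


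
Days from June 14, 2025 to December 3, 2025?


From June 14, 2025 to December 3, 2025
Rest of June 2025: 30 - 14 = 16
Full months: July 31, August 31, September 30, October 31, November 30
Days into December 2025: 3
Total = 16 + 31 + 31 + 30 + 31 + 30 + 3 = 172 days

172 days


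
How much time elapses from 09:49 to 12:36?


End time in minutes: 12×60 + 36 = 756
Start time in minutes: 9×60 + 49 = 589
Difference = 756 - 589 = 167 minutes
= 2 hours 47 minutes

2h 47m


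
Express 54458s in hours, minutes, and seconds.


Hours: 54458 ÷ 3600 = 15 remainder 458
Minutes: 458 ÷ 60 = 7 remainder 38
Seconds: 38

15h 7m 38s


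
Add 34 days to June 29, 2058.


August 2, 2058

Start: June 29, 2058
Add 34 days
June 29 → July 1: 30 - 29 + 1 = 2 days (34 - 2 = 32 left)
July 1 → August 1: 31 - 1 + 1 = 31 days (32 - 31 = 1 left)
August 1 + 1 = August 2, 2058


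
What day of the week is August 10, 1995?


Thursday

Zeller's congruence:
q=10, m=8, k=95, j=19
h = (10 + ⌊13×9/5⌋ + 95 + ⌊95/4⌋ + ⌊19/4⌋ - 2×19) mod 7
= (10 + 23 + 95 + 23 + 4 - 38) mod 7
= 117 mod 7 = 5
h=5 → Thursday


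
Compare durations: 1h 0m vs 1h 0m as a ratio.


1:1 (1.00)

Duration 1: 60 minutes
Duration 2: 60 minutes
Ratio = 60:60
GCD = 60
Simplified = 1:1
As a decimal: 1/1 = 1.00


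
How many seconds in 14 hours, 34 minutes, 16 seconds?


52456 seconds

Hours: 14 × 3600 = 50400
Minutes: 34 × 60 = 2040
Seconds: 16
Total = 50400 + 2040 + 16 = 52456


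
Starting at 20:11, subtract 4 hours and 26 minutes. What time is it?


15:45

Start: 1211 minutes from midnight
Subtract: 266 minutes
Remaining: 1211 - 266 = 945
Hours: 15, Minutes: 45


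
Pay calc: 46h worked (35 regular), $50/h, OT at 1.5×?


Regular: 35h × $50 = $1750.00
Overtime: 46 - 35 = 11h
OT pay: 11h × $50 × 1.5 = $825.00
Total = $1750.00 + $825.00 = $2575.00

$2575.00


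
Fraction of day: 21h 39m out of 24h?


Total minutes: 21×60 + 39 = 1299
Day = 24×60 = 1440 minutes
Fraction = 1299/1440 ≈ 0.9021
As a percentage: 1299/1440 × 100 ≈ 90.21%

0.9021 (90.21%)


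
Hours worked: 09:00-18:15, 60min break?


Total time = (18×60+15) - (9×60+0)
= 1095 - 540 = 555 min
Minus break: 555 - 60 = 495 min
= 8h 15m

8h 15m (495 minutes)


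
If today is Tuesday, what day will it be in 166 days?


Sunday

Start: Tuesday (index 1)
(1 + 166) mod 7
= 167 mod 7
= 6
Index 6 → Sunday


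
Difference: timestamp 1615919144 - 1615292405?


Difference = 1615919144 - 1615292405 = 626739 seconds
In hours: 626739 / 3600 ≈ 174.1
In days: 626739 / 86400 ≈ 7.25

626739 seconds (174.1 hours / 7.25 days)


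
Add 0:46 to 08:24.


Start: 504 minutes from midnight
Add: 46 minutes
Total: 550 minutes
Hours: 550 ÷ 60 = 9 remainder 10

09:10


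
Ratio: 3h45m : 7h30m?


1:2 (0.50)

Duration 1: 225 minutes
Duration 2: 450 minutes
Ratio = 225:450
GCD = 225
Simplified = 1:2
As a decimal: 1/2 = 0.50


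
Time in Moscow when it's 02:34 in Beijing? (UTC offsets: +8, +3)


21:34 (previous day)

Time difference = UTC+3 - UTC+8 = -5 hours
New hour = (2 -5) mod 24
= -3 mod 24 = 21
Minutes unchanged → 21:34; -3 < 0 → previous day


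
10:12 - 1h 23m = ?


Start: 612 minutes from midnight
Subtract: 83 minutes
Remaining: 612 - 83 = 529
Hours: 8, Minutes: 49

08:49


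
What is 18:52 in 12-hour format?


6:52 PM

Hour: 18
18 - 12 = 6 → PM


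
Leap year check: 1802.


Rules: divisible by 4 AND (not by 100 OR by 400)
1802 ÷ 4 = 450 remainder 2 → not divisible by 4
Not divisible by 4 → not a leap year

No


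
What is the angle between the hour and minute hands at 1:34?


Hour hand = 1×30 + 34×0.5 = 47.0°
Minute hand = 34×6 = 204°
Difference = |47.0 - 204| = 157.0°

157.0°


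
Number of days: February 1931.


Month: February (month 2)
February: 28 or 29 (leap year)
1931 leap year? No

28 days


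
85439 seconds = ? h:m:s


23h 43m 59s

Hours: 85439 ÷ 3600 = 23 remainder 2639
Minutes: 2639 ÷ 60 = 43 remainder 59
Seconds: 59


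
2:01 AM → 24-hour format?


02:01

Input: 2:01 AM
AM hour stays: 2


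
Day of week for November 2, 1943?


Zeller's congruence:
q=2, m=11, k=43, j=19
h = (2 + ⌊13×12/5⌋ + 43 + ⌊43/4⌋ + ⌊19/4⌋ - 2×19) mod 7
= (2 + 31 + 43 + 10 + 4 - 38) mod 7
= 52 mod 7 = 3
h=3 → Tuesday

Tuesday


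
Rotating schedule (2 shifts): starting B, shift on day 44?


Shift A

Shifts: A, B
Start: B (index 1)
Day 44: (1 + 44 - 1) mod 2
= 44 mod 2
= 0
Index 0 → shift A


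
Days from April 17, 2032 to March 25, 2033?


From April 17, 2032 to March 25, 2033
Rest of April 2032: 30 - 17 = 13
Full months: May 31, June 30, July 31, August 31, September 30, October 31, November 30, December 31, January 31, February 2033 28
Days into March 2033: 25
Total = 13 + 31 + 30 + 31 + 31 + 30 + 31 + 30 + 31 + 31 + 28 + 25 = 342 days

342 days


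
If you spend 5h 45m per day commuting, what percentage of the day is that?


Time: 345 minutes
Day: 1440 minutes
Percentage = (345/1440) × 100 ≈ 24.0%

24.0%


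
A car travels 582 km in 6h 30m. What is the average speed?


Distance: 582 km
Time: 6h 30m = 390 min = 390/60 = 13/2 hours
Speed = 582 ÷ (13/2) = 582 × 2 / 13 = 1164/13 ≈ 89.5 km/h

89.5 km/h


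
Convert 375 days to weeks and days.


53 weeks 4 days

Weeks: 375 ÷ 7 = 53 remainder 4


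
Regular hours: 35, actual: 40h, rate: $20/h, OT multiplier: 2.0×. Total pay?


$900.00

Regular: 35h × $20 = $700.00
Overtime: 40 - 35 = 5h
OT pay: 5h × $20 × 2.0 = $200.00
Total = $700.00 + $200.00 = $900.00


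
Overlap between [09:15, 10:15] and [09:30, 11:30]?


Meeting A: 555-615 (in minutes from midnight)
Meeting B: 570-690
Overlap start = max(555, 570) = 570
Overlap end = min(615, 690) = 615
Overlap = max(0, 615 - 570) = 45 min

45 minutes


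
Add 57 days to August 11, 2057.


October 7, 2057

Start: August 11, 2057
Add 57 days
August 11 → September 1: 31 - 11 + 1 = 21 days (57 - 21 = 36 left)
September 1 → October 1: 30 - 1 + 1 = 30 days (36 - 30 = 6 left)
October 1 + 6 = October 7, 2057


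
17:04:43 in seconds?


Hours: 17 × 3600 = 61200
Minutes: 4 × 60 = 240
Seconds: 43
Total = 61200 + 240 + 43 = 61483

61483 seconds


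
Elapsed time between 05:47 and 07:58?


End time in minutes: 7×60 + 58 = 478
Start time in minutes: 5×60 + 47 = 347
Difference = 478 - 347 = 131 minutes
= 2 hours 11 minutes

2h 11m


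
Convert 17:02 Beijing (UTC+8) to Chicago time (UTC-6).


03:02

Time difference = UTC-6 - UTC+8 = -14 hours
New hour = (17 -14) mod 24
= 3 mod 24 = 3
Minutes unchanged → 03:02


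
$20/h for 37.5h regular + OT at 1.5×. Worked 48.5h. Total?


Regular: 37.5h × $20 = $750.00
Overtime: 48.5 - 37.5 = 11.0h
OT pay: 11.0h × $20 × 1.5 = $330.00
Total = $750.00 + $330.00 = $1080.00

$1080.00


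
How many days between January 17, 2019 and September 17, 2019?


From January 17, 2019 to September 17, 2019
Rest of January 2019: 31 - 17 = 14
Full months: February 2019 28, March 31, April 30, May 31, June 30, July 31, August 31
Days into September 2019: 17
Total = 14 + 28 + 31 + 30 + 31 + 30 + 31 + 31 + 17 = 243 days

243 days


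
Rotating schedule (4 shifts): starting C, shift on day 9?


Shifts: A, B, C, D
Start: C (index 2)
Day 9: (2 + 9 - 1) mod 4
= 10 mod 4
= 2
Index 2 → shift C

Shift C


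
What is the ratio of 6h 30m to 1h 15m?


26:5 (5.20)

Duration 1: 390 minutes
Duration 2: 75 minutes
Ratio = 390:75
GCD = 15
Simplified = 26:5
As a decimal: 26/5 = 5.20


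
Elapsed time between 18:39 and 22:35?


3h 56m

End time in minutes: 22×60 + 35 = 1355
Start time in minutes: 18×60 + 39 = 1119
Difference = 1355 - 1119 = 236 minutes
= 3 hours 56 minutes


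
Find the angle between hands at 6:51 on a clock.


100.5°

Hour hand = 6×30 + 51×0.5 = 205.5°
Minute hand = 51×6 = 306°
Difference = |205.5 - 306| = 100.5°


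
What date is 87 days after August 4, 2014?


October 30, 2014

Start: August 4, 2014
Add 87 days
August 4 → September 1: 31 - 4 + 1 = 28 days (87 - 28 = 59 left)
September 1 → October 1: 30 - 1 + 1 = 30 days (59 - 30 = 29 left)
October 1 + 29 = October 30, 2014


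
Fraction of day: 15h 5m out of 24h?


Total minutes: 15×60 + 5 = 905
Day = 24×60 = 1440 minutes
Fraction = 905/1440 ≈ 0.6285
As a percentage: 905/1440 × 100 ≈ 62.85%

0.6285 (62.85%)


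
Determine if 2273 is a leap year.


Rules: divisible by 4 AND (not by 100 OR by 400)
2273 ÷ 4 = 568 remainder 1 → not divisible by 4
Not divisible by 4 → not a leap year

No


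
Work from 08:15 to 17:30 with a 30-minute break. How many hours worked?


Total time = (17×60+30) - (8×60+15)
= 1050 - 495 = 555 min
Minus break: 555 - 30 = 525 min
= 8h 45m

8h 45m (525 minutes)


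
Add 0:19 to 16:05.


16:24

Start: 965 minutes from midnight
Add: 19 minutes
Total: 984 minutes
Hours: 984 ÷ 60 = 16 remainder 24


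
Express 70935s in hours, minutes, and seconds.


Hours: 70935 ÷ 3600 = 19 remainder 2535
Minutes: 2535 ÷ 60 = 42 remainder 15
Seconds: 15

19h 42m 15s


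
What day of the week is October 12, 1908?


Monday

Zeller's congruence:
q=12, m=10, k=8, j=19
h = (12 + ⌊13×11/5⌋ + 8 + ⌊8/4⌋ + ⌊19/4⌋ - 2×19) mod 7
= (12 + 28 + 8 + 2 + 4 - 38) mod 7
= 16 mod 7 = 2
h=2 → Monday
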